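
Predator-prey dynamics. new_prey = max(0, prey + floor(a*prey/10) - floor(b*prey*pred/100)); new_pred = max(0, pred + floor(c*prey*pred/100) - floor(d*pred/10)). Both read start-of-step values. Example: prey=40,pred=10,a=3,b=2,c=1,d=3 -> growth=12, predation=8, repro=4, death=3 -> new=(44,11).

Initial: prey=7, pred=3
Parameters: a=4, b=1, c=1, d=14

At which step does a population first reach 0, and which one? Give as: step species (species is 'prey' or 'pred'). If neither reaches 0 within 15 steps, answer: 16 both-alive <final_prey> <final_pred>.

Answer: 1 pred

Derivation:
Step 1: prey: 7+2-0=9; pred: 3+0-4=0
First extinction: pred at step 1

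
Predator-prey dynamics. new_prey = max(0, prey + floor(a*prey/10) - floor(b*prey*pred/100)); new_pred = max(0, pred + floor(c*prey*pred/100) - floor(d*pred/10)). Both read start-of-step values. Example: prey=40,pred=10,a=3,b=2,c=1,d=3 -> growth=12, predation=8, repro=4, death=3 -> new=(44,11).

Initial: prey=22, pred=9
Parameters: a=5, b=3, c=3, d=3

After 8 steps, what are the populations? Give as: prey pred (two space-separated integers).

Answer: 0 22

Derivation:
Step 1: prey: 22+11-5=28; pred: 9+5-2=12
Step 2: prey: 28+14-10=32; pred: 12+10-3=19
Step 3: prey: 32+16-18=30; pred: 19+18-5=32
Step 4: prey: 30+15-28=17; pred: 32+28-9=51
Step 5: prey: 17+8-26=0; pred: 51+26-15=62
Step 6: prey: 0+0-0=0; pred: 62+0-18=44
Step 7: prey: 0+0-0=0; pred: 44+0-13=31
Step 8: prey: 0+0-0=0; pred: 31+0-9=22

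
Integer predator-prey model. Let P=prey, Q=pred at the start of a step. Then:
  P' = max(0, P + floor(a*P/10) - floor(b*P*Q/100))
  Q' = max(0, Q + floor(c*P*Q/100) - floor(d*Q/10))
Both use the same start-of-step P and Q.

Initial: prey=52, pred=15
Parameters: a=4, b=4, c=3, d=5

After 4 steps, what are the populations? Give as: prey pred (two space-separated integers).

Answer: 0 19

Derivation:
Step 1: prey: 52+20-31=41; pred: 15+23-7=31
Step 2: prey: 41+16-50=7; pred: 31+38-15=54
Step 3: prey: 7+2-15=0; pred: 54+11-27=38
Step 4: prey: 0+0-0=0; pred: 38+0-19=19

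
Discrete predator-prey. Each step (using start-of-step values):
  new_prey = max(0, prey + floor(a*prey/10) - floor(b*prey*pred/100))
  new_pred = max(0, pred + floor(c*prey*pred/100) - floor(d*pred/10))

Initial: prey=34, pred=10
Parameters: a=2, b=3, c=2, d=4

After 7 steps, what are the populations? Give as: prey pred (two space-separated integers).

Step 1: prey: 34+6-10=30; pred: 10+6-4=12
Step 2: prey: 30+6-10=26; pred: 12+7-4=15
Step 3: prey: 26+5-11=20; pred: 15+7-6=16
Step 4: prey: 20+4-9=15; pred: 16+6-6=16
Step 5: prey: 15+3-7=11; pred: 16+4-6=14
Step 6: prey: 11+2-4=9; pred: 14+3-5=12
Step 7: prey: 9+1-3=7; pred: 12+2-4=10

Answer: 7 10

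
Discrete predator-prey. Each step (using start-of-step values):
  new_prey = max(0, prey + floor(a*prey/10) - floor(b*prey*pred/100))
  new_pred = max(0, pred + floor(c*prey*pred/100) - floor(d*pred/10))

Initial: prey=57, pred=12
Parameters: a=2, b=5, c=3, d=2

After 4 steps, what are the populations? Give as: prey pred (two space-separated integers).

Step 1: prey: 57+11-34=34; pred: 12+20-2=30
Step 2: prey: 34+6-51=0; pred: 30+30-6=54
Step 3: prey: 0+0-0=0; pred: 54+0-10=44
Step 4: prey: 0+0-0=0; pred: 44+0-8=36

Answer: 0 36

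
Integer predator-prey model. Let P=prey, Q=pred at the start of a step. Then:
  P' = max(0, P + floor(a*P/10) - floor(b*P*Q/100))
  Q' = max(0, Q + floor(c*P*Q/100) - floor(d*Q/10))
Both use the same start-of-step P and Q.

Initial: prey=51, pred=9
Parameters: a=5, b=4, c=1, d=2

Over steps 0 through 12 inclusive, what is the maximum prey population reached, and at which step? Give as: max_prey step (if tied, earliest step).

Step 1: prey: 51+25-18=58; pred: 9+4-1=12
Step 2: prey: 58+29-27=60; pred: 12+6-2=16
Step 3: prey: 60+30-38=52; pred: 16+9-3=22
Step 4: prey: 52+26-45=33; pred: 22+11-4=29
Step 5: prey: 33+16-38=11; pred: 29+9-5=33
Step 6: prey: 11+5-14=2; pred: 33+3-6=30
Step 7: prey: 2+1-2=1; pred: 30+0-6=24
Step 8: prey: 1+0-0=1; pred: 24+0-4=20
Step 9: prey: 1+0-0=1; pred: 20+0-4=16
Step 10: prey: 1+0-0=1; pred: 16+0-3=13
Step 11: prey: 1+0-0=1; pred: 13+0-2=11
Step 12: prey: 1+0-0=1; pred: 11+0-2=9
Max prey = 60 at step 2

Answer: 60 2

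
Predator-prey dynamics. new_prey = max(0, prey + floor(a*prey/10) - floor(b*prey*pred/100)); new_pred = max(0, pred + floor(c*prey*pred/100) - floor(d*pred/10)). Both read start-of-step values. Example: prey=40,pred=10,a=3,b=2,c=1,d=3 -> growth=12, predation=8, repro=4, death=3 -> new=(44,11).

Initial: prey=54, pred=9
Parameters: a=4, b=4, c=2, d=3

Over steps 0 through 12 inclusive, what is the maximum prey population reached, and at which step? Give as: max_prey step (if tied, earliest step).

Answer: 56 1

Derivation:
Step 1: prey: 54+21-19=56; pred: 9+9-2=16
Step 2: prey: 56+22-35=43; pred: 16+17-4=29
Step 3: prey: 43+17-49=11; pred: 29+24-8=45
Step 4: prey: 11+4-19=0; pred: 45+9-13=41
Step 5: prey: 0+0-0=0; pred: 41+0-12=29
Step 6: prey: 0+0-0=0; pred: 29+0-8=21
Step 7: prey: 0+0-0=0; pred: 21+0-6=15
Step 8: prey: 0+0-0=0; pred: 15+0-4=11
Step 9: prey: 0+0-0=0; pred: 11+0-3=8
Step 10: prey: 0+0-0=0; pred: 8+0-2=6
Step 11: prey: 0+0-0=0; pred: 6+0-1=5
Step 12: prey: 0+0-0=0; pred: 5+0-1=4
Max prey = 56 at step 1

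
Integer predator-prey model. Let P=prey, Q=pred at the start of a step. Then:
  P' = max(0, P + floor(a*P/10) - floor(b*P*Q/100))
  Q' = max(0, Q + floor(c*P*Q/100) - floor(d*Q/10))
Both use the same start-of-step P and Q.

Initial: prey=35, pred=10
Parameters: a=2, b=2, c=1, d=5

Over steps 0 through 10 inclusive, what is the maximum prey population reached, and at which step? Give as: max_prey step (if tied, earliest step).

Step 1: prey: 35+7-7=35; pred: 10+3-5=8
Step 2: prey: 35+7-5=37; pred: 8+2-4=6
Step 3: prey: 37+7-4=40; pred: 6+2-3=5
Step 4: prey: 40+8-4=44; pred: 5+2-2=5
Step 5: prey: 44+8-4=48; pred: 5+2-2=5
Step 6: prey: 48+9-4=53; pred: 5+2-2=5
Step 7: prey: 53+10-5=58; pred: 5+2-2=5
Step 8: prey: 58+11-5=64; pred: 5+2-2=5
Step 9: prey: 64+12-6=70; pred: 5+3-2=6
Step 10: prey: 70+14-8=76; pred: 6+4-3=7
Max prey = 76 at step 10

Answer: 76 10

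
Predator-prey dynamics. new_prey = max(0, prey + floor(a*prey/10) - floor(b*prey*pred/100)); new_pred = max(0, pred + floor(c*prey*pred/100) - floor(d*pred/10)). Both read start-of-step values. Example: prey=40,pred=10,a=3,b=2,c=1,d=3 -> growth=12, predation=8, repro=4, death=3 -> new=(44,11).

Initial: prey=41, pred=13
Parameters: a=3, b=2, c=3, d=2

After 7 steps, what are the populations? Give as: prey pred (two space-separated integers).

Answer: 0 52

Derivation:
Step 1: prey: 41+12-10=43; pred: 13+15-2=26
Step 2: prey: 43+12-22=33; pred: 26+33-5=54
Step 3: prey: 33+9-35=7; pred: 54+53-10=97
Step 4: prey: 7+2-13=0; pred: 97+20-19=98
Step 5: prey: 0+0-0=0; pred: 98+0-19=79
Step 6: prey: 0+0-0=0; pred: 79+0-15=64
Step 7: prey: 0+0-0=0; pred: 64+0-12=52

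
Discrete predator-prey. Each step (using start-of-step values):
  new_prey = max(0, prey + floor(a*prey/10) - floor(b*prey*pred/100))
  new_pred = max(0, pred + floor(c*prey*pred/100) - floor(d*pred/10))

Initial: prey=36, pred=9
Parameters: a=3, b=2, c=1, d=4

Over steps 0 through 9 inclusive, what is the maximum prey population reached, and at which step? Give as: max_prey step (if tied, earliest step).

Step 1: prey: 36+10-6=40; pred: 9+3-3=9
Step 2: prey: 40+12-7=45; pred: 9+3-3=9
Step 3: prey: 45+13-8=50; pred: 9+4-3=10
Step 4: prey: 50+15-10=55; pred: 10+5-4=11
Step 5: prey: 55+16-12=59; pred: 11+6-4=13
Step 6: prey: 59+17-15=61; pred: 13+7-5=15
Step 7: prey: 61+18-18=61; pred: 15+9-6=18
Step 8: prey: 61+18-21=58; pred: 18+10-7=21
Step 9: prey: 58+17-24=51; pred: 21+12-8=25
Max prey = 61 at step 6

Answer: 61 6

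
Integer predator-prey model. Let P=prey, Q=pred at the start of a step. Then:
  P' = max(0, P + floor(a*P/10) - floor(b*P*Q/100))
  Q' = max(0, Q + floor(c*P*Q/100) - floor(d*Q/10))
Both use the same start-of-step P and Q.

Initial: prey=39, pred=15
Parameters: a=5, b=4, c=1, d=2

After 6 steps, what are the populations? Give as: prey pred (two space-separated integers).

Step 1: prey: 39+19-23=35; pred: 15+5-3=17
Step 2: prey: 35+17-23=29; pred: 17+5-3=19
Step 3: prey: 29+14-22=21; pred: 19+5-3=21
Step 4: prey: 21+10-17=14; pred: 21+4-4=21
Step 5: prey: 14+7-11=10; pred: 21+2-4=19
Step 6: prey: 10+5-7=8; pred: 19+1-3=17

Answer: 8 17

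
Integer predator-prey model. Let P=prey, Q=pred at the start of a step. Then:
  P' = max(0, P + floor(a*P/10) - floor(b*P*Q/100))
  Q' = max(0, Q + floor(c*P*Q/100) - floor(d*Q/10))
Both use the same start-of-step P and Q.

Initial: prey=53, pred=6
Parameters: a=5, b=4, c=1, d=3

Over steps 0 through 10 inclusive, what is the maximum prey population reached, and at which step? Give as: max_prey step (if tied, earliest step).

Answer: 84 3

Derivation:
Step 1: prey: 53+26-12=67; pred: 6+3-1=8
Step 2: prey: 67+33-21=79; pred: 8+5-2=11
Step 3: prey: 79+39-34=84; pred: 11+8-3=16
Step 4: prey: 84+42-53=73; pred: 16+13-4=25
Step 5: prey: 73+36-73=36; pred: 25+18-7=36
Step 6: prey: 36+18-51=3; pred: 36+12-10=38
Step 7: prey: 3+1-4=0; pred: 38+1-11=28
Step 8: prey: 0+0-0=0; pred: 28+0-8=20
Step 9: prey: 0+0-0=0; pred: 20+0-6=14
Step 10: prey: 0+0-0=0; pred: 14+0-4=10
Max prey = 84 at step 3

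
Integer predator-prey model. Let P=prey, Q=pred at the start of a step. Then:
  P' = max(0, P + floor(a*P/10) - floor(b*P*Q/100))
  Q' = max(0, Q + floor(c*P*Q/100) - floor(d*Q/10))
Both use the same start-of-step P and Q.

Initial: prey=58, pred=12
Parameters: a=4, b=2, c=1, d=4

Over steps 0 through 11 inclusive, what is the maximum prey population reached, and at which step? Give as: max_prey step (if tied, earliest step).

Answer: 79 3

Derivation:
Step 1: prey: 58+23-13=68; pred: 12+6-4=14
Step 2: prey: 68+27-19=76; pred: 14+9-5=18
Step 3: prey: 76+30-27=79; pred: 18+13-7=24
Step 4: prey: 79+31-37=73; pred: 24+18-9=33
Step 5: prey: 73+29-48=54; pred: 33+24-13=44
Step 6: prey: 54+21-47=28; pred: 44+23-17=50
Step 7: prey: 28+11-28=11; pred: 50+14-20=44
Step 8: prey: 11+4-9=6; pred: 44+4-17=31
Step 9: prey: 6+2-3=5; pred: 31+1-12=20
Step 10: prey: 5+2-2=5; pred: 20+1-8=13
Step 11: prey: 5+2-1=6; pred: 13+0-5=8
Max prey = 79 at step 3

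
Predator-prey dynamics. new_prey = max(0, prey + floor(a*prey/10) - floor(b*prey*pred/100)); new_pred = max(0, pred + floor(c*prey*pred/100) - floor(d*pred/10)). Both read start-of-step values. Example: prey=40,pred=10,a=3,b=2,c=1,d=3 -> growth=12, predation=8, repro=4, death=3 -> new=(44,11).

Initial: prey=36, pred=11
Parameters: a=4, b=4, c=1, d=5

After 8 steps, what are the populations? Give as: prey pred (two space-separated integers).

Answer: 93 7

Derivation:
Step 1: prey: 36+14-15=35; pred: 11+3-5=9
Step 2: prey: 35+14-12=37; pred: 9+3-4=8
Step 3: prey: 37+14-11=40; pred: 8+2-4=6
Step 4: prey: 40+16-9=47; pred: 6+2-3=5
Step 5: prey: 47+18-9=56; pred: 5+2-2=5
Step 6: prey: 56+22-11=67; pred: 5+2-2=5
Step 7: prey: 67+26-13=80; pred: 5+3-2=6
Step 8: prey: 80+32-19=93; pred: 6+4-3=7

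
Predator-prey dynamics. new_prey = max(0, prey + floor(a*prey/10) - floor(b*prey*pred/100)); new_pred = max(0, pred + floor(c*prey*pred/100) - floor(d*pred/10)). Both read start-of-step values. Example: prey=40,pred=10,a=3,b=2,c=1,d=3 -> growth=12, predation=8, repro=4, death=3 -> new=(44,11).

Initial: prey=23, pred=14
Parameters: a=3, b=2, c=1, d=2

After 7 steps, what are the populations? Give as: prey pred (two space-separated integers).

Answer: 23 15

Derivation:
Step 1: prey: 23+6-6=23; pred: 14+3-2=15
Step 2: prey: 23+6-6=23; pred: 15+3-3=15
Step 3: prey: 23+6-6=23; pred: 15+3-3=15
Step 4: prey: 23+6-6=23; pred: 15+3-3=15
Step 5: prey: 23+6-6=23; pred: 15+3-3=15
Step 6: prey: 23+6-6=23; pred: 15+3-3=15
Step 7: prey: 23+6-6=23; pred: 15+3-3=15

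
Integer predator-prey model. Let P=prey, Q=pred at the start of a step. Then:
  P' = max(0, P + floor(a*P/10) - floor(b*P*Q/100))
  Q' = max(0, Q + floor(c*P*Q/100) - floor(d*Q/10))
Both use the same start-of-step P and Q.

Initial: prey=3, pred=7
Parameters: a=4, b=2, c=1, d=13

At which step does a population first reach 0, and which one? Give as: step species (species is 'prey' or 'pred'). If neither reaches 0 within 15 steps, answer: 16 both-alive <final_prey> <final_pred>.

Step 1: prey: 3+1-0=4; pred: 7+0-9=0
First extinction: pred at step 1

Answer: 1 pred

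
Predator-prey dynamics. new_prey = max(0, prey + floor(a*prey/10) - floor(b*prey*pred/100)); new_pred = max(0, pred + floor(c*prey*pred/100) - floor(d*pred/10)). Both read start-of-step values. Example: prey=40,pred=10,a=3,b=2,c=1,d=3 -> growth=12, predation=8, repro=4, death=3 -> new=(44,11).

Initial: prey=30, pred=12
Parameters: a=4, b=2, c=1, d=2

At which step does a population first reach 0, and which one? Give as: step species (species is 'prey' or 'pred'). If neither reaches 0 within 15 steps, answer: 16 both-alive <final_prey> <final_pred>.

Step 1: prey: 30+12-7=35; pred: 12+3-2=13
Step 2: prey: 35+14-9=40; pred: 13+4-2=15
Step 3: prey: 40+16-12=44; pred: 15+6-3=18
Step 4: prey: 44+17-15=46; pred: 18+7-3=22
Step 5: prey: 46+18-20=44; pred: 22+10-4=28
Step 6: prey: 44+17-24=37; pred: 28+12-5=35
Step 7: prey: 37+14-25=26; pred: 35+12-7=40
Step 8: prey: 26+10-20=16; pred: 40+10-8=42
Step 9: prey: 16+6-13=9; pred: 42+6-8=40
Step 10: prey: 9+3-7=5; pred: 40+3-8=35
Step 11: prey: 5+2-3=4; pred: 35+1-7=29
Step 12: prey: 4+1-2=3; pred: 29+1-5=25
Step 13: prey: 3+1-1=3; pred: 25+0-5=20
Step 14: prey: 3+1-1=3; pred: 20+0-4=16
Step 15: prey: 3+1-0=4; pred: 16+0-3=13
No extinction within 15 steps

Answer: 16 both-alive 4 13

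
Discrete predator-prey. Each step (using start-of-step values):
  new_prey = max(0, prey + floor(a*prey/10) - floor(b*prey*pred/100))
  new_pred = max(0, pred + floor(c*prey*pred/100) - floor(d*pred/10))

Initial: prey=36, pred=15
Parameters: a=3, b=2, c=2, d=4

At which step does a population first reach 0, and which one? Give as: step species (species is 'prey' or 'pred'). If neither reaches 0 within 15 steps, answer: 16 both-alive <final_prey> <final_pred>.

Answer: 16 both-alive 14 2

Derivation:
Step 1: prey: 36+10-10=36; pred: 15+10-6=19
Step 2: prey: 36+10-13=33; pred: 19+13-7=25
Step 3: prey: 33+9-16=26; pred: 25+16-10=31
Step 4: prey: 26+7-16=17; pred: 31+16-12=35
Step 5: prey: 17+5-11=11; pred: 35+11-14=32
Step 6: prey: 11+3-7=7; pred: 32+7-12=27
Step 7: prey: 7+2-3=6; pred: 27+3-10=20
Step 8: prey: 6+1-2=5; pred: 20+2-8=14
Step 9: prey: 5+1-1=5; pred: 14+1-5=10
Step 10: prey: 5+1-1=5; pred: 10+1-4=7
Step 11: prey: 5+1-0=6; pred: 7+0-2=5
Step 12: prey: 6+1-0=7; pred: 5+0-2=3
Step 13: prey: 7+2-0=9; pred: 3+0-1=2
Step 14: prey: 9+2-0=11; pred: 2+0-0=2
Step 15: prey: 11+3-0=14; pred: 2+0-0=2
No extinction within 15 steps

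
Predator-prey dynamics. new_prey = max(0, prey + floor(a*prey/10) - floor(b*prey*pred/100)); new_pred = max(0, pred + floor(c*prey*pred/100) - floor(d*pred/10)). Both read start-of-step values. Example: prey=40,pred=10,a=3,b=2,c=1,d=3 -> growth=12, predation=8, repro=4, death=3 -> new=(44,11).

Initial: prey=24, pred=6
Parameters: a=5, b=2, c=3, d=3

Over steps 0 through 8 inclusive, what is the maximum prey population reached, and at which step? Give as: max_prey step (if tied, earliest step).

Step 1: prey: 24+12-2=34; pred: 6+4-1=9
Step 2: prey: 34+17-6=45; pred: 9+9-2=16
Step 3: prey: 45+22-14=53; pred: 16+21-4=33
Step 4: prey: 53+26-34=45; pred: 33+52-9=76
Step 5: prey: 45+22-68=0; pred: 76+102-22=156
Step 6: prey: 0+0-0=0; pred: 156+0-46=110
Step 7: prey: 0+0-0=0; pred: 110+0-33=77
Step 8: prey: 0+0-0=0; pred: 77+0-23=54
Max prey = 53 at step 3

Answer: 53 3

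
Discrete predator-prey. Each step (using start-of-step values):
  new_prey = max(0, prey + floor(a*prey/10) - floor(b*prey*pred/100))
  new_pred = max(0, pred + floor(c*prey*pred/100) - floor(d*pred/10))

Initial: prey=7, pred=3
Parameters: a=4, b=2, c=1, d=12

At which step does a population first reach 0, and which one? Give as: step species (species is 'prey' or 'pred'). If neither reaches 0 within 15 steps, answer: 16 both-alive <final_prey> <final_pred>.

Step 1: prey: 7+2-0=9; pred: 3+0-3=0
First extinction: pred at step 1

Answer: 1 pred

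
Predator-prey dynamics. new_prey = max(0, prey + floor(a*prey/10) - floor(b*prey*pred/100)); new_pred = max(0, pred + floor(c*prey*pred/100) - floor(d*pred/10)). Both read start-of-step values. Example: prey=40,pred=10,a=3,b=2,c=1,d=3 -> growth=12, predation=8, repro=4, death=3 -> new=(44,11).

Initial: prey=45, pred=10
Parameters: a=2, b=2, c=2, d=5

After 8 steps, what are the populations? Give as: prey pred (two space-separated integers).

Step 1: prey: 45+9-9=45; pred: 10+9-5=14
Step 2: prey: 45+9-12=42; pred: 14+12-7=19
Step 3: prey: 42+8-15=35; pred: 19+15-9=25
Step 4: prey: 35+7-17=25; pred: 25+17-12=30
Step 5: prey: 25+5-15=15; pred: 30+15-15=30
Step 6: prey: 15+3-9=9; pred: 30+9-15=24
Step 7: prey: 9+1-4=6; pred: 24+4-12=16
Step 8: prey: 6+1-1=6; pred: 16+1-8=9

Answer: 6 9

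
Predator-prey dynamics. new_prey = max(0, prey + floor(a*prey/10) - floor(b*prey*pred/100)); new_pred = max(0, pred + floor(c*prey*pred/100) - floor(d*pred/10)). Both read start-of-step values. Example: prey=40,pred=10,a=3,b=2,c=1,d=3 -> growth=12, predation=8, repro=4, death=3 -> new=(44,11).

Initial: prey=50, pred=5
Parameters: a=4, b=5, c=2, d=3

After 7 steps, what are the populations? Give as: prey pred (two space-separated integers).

Step 1: prey: 50+20-12=58; pred: 5+5-1=9
Step 2: prey: 58+23-26=55; pred: 9+10-2=17
Step 3: prey: 55+22-46=31; pred: 17+18-5=30
Step 4: prey: 31+12-46=0; pred: 30+18-9=39
Step 5: prey: 0+0-0=0; pred: 39+0-11=28
Step 6: prey: 0+0-0=0; pred: 28+0-8=20
Step 7: prey: 0+0-0=0; pred: 20+0-6=14

Answer: 0 14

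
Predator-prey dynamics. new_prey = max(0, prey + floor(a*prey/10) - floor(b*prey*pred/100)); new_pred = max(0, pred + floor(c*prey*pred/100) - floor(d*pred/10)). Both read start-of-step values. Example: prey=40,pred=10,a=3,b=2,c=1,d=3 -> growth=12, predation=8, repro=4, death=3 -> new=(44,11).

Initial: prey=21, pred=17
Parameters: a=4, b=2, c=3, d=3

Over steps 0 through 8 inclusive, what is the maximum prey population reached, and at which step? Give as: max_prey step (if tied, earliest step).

Answer: 22 1

Derivation:
Step 1: prey: 21+8-7=22; pred: 17+10-5=22
Step 2: prey: 22+8-9=21; pred: 22+14-6=30
Step 3: prey: 21+8-12=17; pred: 30+18-9=39
Step 4: prey: 17+6-13=10; pred: 39+19-11=47
Step 5: prey: 10+4-9=5; pred: 47+14-14=47
Step 6: prey: 5+2-4=3; pred: 47+7-14=40
Step 7: prey: 3+1-2=2; pred: 40+3-12=31
Step 8: prey: 2+0-1=1; pred: 31+1-9=23
Max prey = 22 at step 1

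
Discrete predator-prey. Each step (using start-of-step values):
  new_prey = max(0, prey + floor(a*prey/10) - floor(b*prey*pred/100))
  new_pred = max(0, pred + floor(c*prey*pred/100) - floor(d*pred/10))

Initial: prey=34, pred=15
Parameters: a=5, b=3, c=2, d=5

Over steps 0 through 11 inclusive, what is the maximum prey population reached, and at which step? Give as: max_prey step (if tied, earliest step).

Answer: 36 1

Derivation:
Step 1: prey: 34+17-15=36; pred: 15+10-7=18
Step 2: prey: 36+18-19=35; pred: 18+12-9=21
Step 3: prey: 35+17-22=30; pred: 21+14-10=25
Step 4: prey: 30+15-22=23; pred: 25+15-12=28
Step 5: prey: 23+11-19=15; pred: 28+12-14=26
Step 6: prey: 15+7-11=11; pred: 26+7-13=20
Step 7: prey: 11+5-6=10; pred: 20+4-10=14
Step 8: prey: 10+5-4=11; pred: 14+2-7=9
Step 9: prey: 11+5-2=14; pred: 9+1-4=6
Step 10: prey: 14+7-2=19; pred: 6+1-3=4
Step 11: prey: 19+9-2=26; pred: 4+1-2=3
Max prey = 36 at step 1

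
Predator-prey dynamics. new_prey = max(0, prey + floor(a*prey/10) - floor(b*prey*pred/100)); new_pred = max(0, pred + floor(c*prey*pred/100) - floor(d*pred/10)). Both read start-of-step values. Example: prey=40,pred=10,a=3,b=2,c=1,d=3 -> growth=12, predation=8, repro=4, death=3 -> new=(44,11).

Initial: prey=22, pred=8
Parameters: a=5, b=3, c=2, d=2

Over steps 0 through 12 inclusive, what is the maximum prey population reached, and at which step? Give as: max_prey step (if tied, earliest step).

Step 1: prey: 22+11-5=28; pred: 8+3-1=10
Step 2: prey: 28+14-8=34; pred: 10+5-2=13
Step 3: prey: 34+17-13=38; pred: 13+8-2=19
Step 4: prey: 38+19-21=36; pred: 19+14-3=30
Step 5: prey: 36+18-32=22; pred: 30+21-6=45
Step 6: prey: 22+11-29=4; pred: 45+19-9=55
Step 7: prey: 4+2-6=0; pred: 55+4-11=48
Step 8: prey: 0+0-0=0; pred: 48+0-9=39
Step 9: prey: 0+0-0=0; pred: 39+0-7=32
Step 10: prey: 0+0-0=0; pred: 32+0-6=26
Step 11: prey: 0+0-0=0; pred: 26+0-5=21
Step 12: prey: 0+0-0=0; pred: 21+0-4=17
Max prey = 38 at step 3

Answer: 38 3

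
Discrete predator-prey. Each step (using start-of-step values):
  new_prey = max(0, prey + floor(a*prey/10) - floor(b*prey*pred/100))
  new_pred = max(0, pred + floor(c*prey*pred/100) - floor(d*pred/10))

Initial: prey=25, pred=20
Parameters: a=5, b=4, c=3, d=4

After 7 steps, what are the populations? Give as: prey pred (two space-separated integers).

Answer: 4 4

Derivation:
Step 1: prey: 25+12-20=17; pred: 20+15-8=27
Step 2: prey: 17+8-18=7; pred: 27+13-10=30
Step 3: prey: 7+3-8=2; pred: 30+6-12=24
Step 4: prey: 2+1-1=2; pred: 24+1-9=16
Step 5: prey: 2+1-1=2; pred: 16+0-6=10
Step 6: prey: 2+1-0=3; pred: 10+0-4=6
Step 7: prey: 3+1-0=4; pred: 6+0-2=4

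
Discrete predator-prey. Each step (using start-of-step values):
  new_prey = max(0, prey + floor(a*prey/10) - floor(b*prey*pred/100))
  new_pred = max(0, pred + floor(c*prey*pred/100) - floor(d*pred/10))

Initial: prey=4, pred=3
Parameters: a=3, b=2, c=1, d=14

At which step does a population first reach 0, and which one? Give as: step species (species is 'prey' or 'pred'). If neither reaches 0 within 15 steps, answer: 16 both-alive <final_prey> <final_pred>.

Answer: 1 pred

Derivation:
Step 1: prey: 4+1-0=5; pred: 3+0-4=0
First extinction: pred at step 1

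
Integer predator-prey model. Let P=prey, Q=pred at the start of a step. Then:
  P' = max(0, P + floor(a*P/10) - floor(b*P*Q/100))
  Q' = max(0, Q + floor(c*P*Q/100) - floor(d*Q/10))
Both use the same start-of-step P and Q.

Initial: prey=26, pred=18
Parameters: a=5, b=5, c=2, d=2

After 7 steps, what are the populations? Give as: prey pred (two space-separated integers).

Answer: 0 11

Derivation:
Step 1: prey: 26+13-23=16; pred: 18+9-3=24
Step 2: prey: 16+8-19=5; pred: 24+7-4=27
Step 3: prey: 5+2-6=1; pred: 27+2-5=24
Step 4: prey: 1+0-1=0; pred: 24+0-4=20
Step 5: prey: 0+0-0=0; pred: 20+0-4=16
Step 6: prey: 0+0-0=0; pred: 16+0-3=13
Step 7: prey: 0+0-0=0; pred: 13+0-2=11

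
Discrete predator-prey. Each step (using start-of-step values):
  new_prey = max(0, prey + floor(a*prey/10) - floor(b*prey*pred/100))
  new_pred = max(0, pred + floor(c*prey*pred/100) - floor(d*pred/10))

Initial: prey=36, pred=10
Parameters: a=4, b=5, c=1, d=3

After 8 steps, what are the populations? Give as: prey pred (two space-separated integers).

Step 1: prey: 36+14-18=32; pred: 10+3-3=10
Step 2: prey: 32+12-16=28; pred: 10+3-3=10
Step 3: prey: 28+11-14=25; pred: 10+2-3=9
Step 4: prey: 25+10-11=24; pred: 9+2-2=9
Step 5: prey: 24+9-10=23; pred: 9+2-2=9
Step 6: prey: 23+9-10=22; pred: 9+2-2=9
Step 7: prey: 22+8-9=21; pred: 9+1-2=8
Step 8: prey: 21+8-8=21; pred: 8+1-2=7

Answer: 21 7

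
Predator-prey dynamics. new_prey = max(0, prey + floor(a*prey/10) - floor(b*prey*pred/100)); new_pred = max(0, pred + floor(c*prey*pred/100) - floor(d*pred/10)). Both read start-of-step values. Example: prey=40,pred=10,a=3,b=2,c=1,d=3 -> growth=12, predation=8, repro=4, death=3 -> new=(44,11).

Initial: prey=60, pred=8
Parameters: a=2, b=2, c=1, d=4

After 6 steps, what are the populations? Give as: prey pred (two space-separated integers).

Answer: 39 21

Derivation:
Step 1: prey: 60+12-9=63; pred: 8+4-3=9
Step 2: prey: 63+12-11=64; pred: 9+5-3=11
Step 3: prey: 64+12-14=62; pred: 11+7-4=14
Step 4: prey: 62+12-17=57; pred: 14+8-5=17
Step 5: prey: 57+11-19=49; pred: 17+9-6=20
Step 6: prey: 49+9-19=39; pred: 20+9-8=21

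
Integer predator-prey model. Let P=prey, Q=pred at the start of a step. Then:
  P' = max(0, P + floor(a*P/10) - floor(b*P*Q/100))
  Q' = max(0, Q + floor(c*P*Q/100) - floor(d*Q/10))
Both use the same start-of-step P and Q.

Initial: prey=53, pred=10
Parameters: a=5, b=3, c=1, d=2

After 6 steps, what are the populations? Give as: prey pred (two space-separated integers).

Step 1: prey: 53+26-15=64; pred: 10+5-2=13
Step 2: prey: 64+32-24=72; pred: 13+8-2=19
Step 3: prey: 72+36-41=67; pred: 19+13-3=29
Step 4: prey: 67+33-58=42; pred: 29+19-5=43
Step 5: prey: 42+21-54=9; pred: 43+18-8=53
Step 6: prey: 9+4-14=0; pred: 53+4-10=47

Answer: 0 47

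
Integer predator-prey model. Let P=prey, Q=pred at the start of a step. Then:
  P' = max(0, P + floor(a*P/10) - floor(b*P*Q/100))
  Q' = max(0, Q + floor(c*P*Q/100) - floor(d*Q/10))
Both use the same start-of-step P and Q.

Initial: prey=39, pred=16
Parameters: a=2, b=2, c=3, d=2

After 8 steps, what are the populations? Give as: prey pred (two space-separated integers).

Step 1: prey: 39+7-12=34; pred: 16+18-3=31
Step 2: prey: 34+6-21=19; pred: 31+31-6=56
Step 3: prey: 19+3-21=1; pred: 56+31-11=76
Step 4: prey: 1+0-1=0; pred: 76+2-15=63
Step 5: prey: 0+0-0=0; pred: 63+0-12=51
Step 6: prey: 0+0-0=0; pred: 51+0-10=41
Step 7: prey: 0+0-0=0; pred: 41+0-8=33
Step 8: prey: 0+0-0=0; pred: 33+0-6=27

Answer: 0 27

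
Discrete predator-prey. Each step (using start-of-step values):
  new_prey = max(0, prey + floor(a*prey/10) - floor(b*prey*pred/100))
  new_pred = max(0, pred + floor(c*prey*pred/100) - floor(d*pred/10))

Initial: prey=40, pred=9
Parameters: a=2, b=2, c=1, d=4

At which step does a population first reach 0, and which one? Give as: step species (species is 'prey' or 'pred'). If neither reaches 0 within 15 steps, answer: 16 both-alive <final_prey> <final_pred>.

Step 1: prey: 40+8-7=41; pred: 9+3-3=9
Step 2: prey: 41+8-7=42; pred: 9+3-3=9
Step 3: prey: 42+8-7=43; pred: 9+3-3=9
Step 4: prey: 43+8-7=44; pred: 9+3-3=9
Step 5: prey: 44+8-7=45; pred: 9+3-3=9
Step 6: prey: 45+9-8=46; pred: 9+4-3=10
Step 7: prey: 46+9-9=46; pred: 10+4-4=10
Steps 8-15: state stable at prey=46, pred=10 (no change)
No extinction within 15 steps

Answer: 16 both-alive 46 10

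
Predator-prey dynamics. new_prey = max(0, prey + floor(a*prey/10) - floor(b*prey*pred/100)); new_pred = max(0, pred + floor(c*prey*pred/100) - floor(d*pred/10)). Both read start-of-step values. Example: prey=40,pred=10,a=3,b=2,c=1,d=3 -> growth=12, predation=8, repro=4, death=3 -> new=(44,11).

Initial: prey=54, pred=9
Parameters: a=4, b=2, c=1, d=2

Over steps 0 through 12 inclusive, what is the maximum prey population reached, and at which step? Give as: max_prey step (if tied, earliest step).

Answer: 81 3

Derivation:
Step 1: prey: 54+21-9=66; pred: 9+4-1=12
Step 2: prey: 66+26-15=77; pred: 12+7-2=17
Step 3: prey: 77+30-26=81; pred: 17+13-3=27
Step 4: prey: 81+32-43=70; pred: 27+21-5=43
Step 5: prey: 70+28-60=38; pred: 43+30-8=65
Step 6: prey: 38+15-49=4; pred: 65+24-13=76
Step 7: prey: 4+1-6=0; pred: 76+3-15=64
Step 8: prey: 0+0-0=0; pred: 64+0-12=52
Step 9: prey: 0+0-0=0; pred: 52+0-10=42
Step 10: prey: 0+0-0=0; pred: 42+0-8=34
Step 11: prey: 0+0-0=0; pred: 34+0-6=28
Step 12: prey: 0+0-0=0; pred: 28+0-5=23
Max prey = 81 at step 3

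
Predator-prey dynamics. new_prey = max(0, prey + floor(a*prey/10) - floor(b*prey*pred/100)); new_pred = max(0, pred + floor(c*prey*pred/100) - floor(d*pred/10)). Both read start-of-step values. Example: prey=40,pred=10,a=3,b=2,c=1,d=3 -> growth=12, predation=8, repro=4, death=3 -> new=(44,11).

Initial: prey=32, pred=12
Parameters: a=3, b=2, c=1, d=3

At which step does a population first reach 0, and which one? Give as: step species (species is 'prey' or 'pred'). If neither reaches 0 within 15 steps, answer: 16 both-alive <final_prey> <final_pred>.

Step 1: prey: 32+9-7=34; pred: 12+3-3=12
Step 2: prey: 34+10-8=36; pred: 12+4-3=13
Step 3: prey: 36+10-9=37; pred: 13+4-3=14
Step 4: prey: 37+11-10=38; pred: 14+5-4=15
Step 5: prey: 38+11-11=38; pred: 15+5-4=16
Step 6: prey: 38+11-12=37; pred: 16+6-4=18
Step 7: prey: 37+11-13=35; pred: 18+6-5=19
Step 8: prey: 35+10-13=32; pred: 19+6-5=20
Step 9: prey: 32+9-12=29; pred: 20+6-6=20
Step 10: prey: 29+8-11=26; pred: 20+5-6=19
Step 11: prey: 26+7-9=24; pred: 19+4-5=18
Step 12: prey: 24+7-8=23; pred: 18+4-5=17
Step 13: prey: 23+6-7=22; pred: 17+3-5=15
Step 14: prey: 22+6-6=22; pred: 15+3-4=14
Step 15: prey: 22+6-6=22; pred: 14+3-4=13
No extinction within 15 steps

Answer: 16 both-alive 22 13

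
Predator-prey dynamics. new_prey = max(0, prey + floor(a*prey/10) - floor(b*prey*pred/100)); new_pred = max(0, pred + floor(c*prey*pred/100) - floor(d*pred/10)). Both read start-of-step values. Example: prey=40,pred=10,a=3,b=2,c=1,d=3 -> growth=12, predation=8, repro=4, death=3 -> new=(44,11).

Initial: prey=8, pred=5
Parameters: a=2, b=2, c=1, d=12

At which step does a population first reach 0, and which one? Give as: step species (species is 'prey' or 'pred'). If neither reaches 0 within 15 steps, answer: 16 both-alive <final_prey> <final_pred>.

Step 1: prey: 8+1-0=9; pred: 5+0-6=0
First extinction: pred at step 1

Answer: 1 pred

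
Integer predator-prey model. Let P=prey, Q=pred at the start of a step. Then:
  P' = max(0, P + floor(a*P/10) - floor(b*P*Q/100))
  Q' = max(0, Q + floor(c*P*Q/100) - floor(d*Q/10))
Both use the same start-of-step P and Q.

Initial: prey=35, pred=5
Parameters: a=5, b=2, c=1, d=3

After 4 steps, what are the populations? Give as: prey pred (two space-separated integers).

Answer: 125 15

Derivation:
Step 1: prey: 35+17-3=49; pred: 5+1-1=5
Step 2: prey: 49+24-4=69; pred: 5+2-1=6
Step 3: prey: 69+34-8=95; pred: 6+4-1=9
Step 4: prey: 95+47-17=125; pred: 9+8-2=15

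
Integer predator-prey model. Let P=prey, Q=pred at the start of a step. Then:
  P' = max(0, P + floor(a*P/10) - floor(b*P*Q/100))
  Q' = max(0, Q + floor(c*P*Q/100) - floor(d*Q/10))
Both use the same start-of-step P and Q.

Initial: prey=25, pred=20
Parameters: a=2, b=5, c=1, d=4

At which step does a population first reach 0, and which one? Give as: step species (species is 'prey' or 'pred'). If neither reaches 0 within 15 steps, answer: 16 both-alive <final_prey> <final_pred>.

Answer: 16 both-alive 1 2

Derivation:
Step 1: prey: 25+5-25=5; pred: 20+5-8=17
Step 2: prey: 5+1-4=2; pred: 17+0-6=11
Step 3: prey: 2+0-1=1; pred: 11+0-4=7
Step 4: prey: 1+0-0=1; pred: 7+0-2=5
Step 5: prey: 1+0-0=1; pred: 5+0-2=3
Step 6: prey: 1+0-0=1; pred: 3+0-1=2
Step 7: prey: 1+0-0=1; pred: 2+0-0=2
Steps 8-15: state stable at prey=1, pred=2 (no change)
No extinction within 15 steps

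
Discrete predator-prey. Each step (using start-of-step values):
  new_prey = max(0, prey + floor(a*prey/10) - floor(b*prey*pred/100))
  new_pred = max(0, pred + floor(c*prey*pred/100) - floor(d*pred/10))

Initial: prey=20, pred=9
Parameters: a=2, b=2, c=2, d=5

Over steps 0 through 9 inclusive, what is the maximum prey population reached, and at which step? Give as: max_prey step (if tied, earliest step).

Step 1: prey: 20+4-3=21; pred: 9+3-4=8
Step 2: prey: 21+4-3=22; pred: 8+3-4=7
Step 3: prey: 22+4-3=23; pred: 7+3-3=7
Step 4: prey: 23+4-3=24; pred: 7+3-3=7
Step 5: prey: 24+4-3=25; pred: 7+3-3=7
Step 6: prey: 25+5-3=27; pred: 7+3-3=7
Step 7: prey: 27+5-3=29; pred: 7+3-3=7
Step 8: prey: 29+5-4=30; pred: 7+4-3=8
Step 9: prey: 30+6-4=32; pred: 8+4-4=8
Max prey = 32 at step 9

Answer: 32 9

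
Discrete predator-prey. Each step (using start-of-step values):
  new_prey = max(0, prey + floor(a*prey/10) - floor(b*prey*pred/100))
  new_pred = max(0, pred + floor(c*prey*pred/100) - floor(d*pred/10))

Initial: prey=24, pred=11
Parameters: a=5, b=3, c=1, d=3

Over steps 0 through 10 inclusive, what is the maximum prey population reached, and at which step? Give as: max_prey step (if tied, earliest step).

Answer: 68 6

Derivation:
Step 1: prey: 24+12-7=29; pred: 11+2-3=10
Step 2: prey: 29+14-8=35; pred: 10+2-3=9
Step 3: prey: 35+17-9=43; pred: 9+3-2=10
Step 4: prey: 43+21-12=52; pred: 10+4-3=11
Step 5: prey: 52+26-17=61; pred: 11+5-3=13
Step 6: prey: 61+30-23=68; pred: 13+7-3=17
Step 7: prey: 68+34-34=68; pred: 17+11-5=23
Step 8: prey: 68+34-46=56; pred: 23+15-6=32
Step 9: prey: 56+28-53=31; pred: 32+17-9=40
Step 10: prey: 31+15-37=9; pred: 40+12-12=40
Max prey = 68 at step 6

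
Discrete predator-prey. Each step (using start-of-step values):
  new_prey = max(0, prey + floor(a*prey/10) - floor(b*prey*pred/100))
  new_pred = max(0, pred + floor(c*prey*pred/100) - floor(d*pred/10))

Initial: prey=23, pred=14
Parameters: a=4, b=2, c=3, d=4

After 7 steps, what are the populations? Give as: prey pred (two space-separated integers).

Step 1: prey: 23+9-6=26; pred: 14+9-5=18
Step 2: prey: 26+10-9=27; pred: 18+14-7=25
Step 3: prey: 27+10-13=24; pred: 25+20-10=35
Step 4: prey: 24+9-16=17; pred: 35+25-14=46
Step 5: prey: 17+6-15=8; pred: 46+23-18=51
Step 6: prey: 8+3-8=3; pred: 51+12-20=43
Step 7: prey: 3+1-2=2; pred: 43+3-17=29

Answer: 2 29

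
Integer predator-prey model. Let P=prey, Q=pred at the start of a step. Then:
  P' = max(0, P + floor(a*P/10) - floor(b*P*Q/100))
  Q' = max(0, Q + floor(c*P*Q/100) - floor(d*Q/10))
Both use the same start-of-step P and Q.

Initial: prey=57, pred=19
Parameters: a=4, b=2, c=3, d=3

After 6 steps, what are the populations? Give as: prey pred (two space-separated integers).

Answer: 0 61

Derivation:
Step 1: prey: 57+22-21=58; pred: 19+32-5=46
Step 2: prey: 58+23-53=28; pred: 46+80-13=113
Step 3: prey: 28+11-63=0; pred: 113+94-33=174
Step 4: prey: 0+0-0=0; pred: 174+0-52=122
Step 5: prey: 0+0-0=0; pred: 122+0-36=86
Step 6: prey: 0+0-0=0; pred: 86+0-25=61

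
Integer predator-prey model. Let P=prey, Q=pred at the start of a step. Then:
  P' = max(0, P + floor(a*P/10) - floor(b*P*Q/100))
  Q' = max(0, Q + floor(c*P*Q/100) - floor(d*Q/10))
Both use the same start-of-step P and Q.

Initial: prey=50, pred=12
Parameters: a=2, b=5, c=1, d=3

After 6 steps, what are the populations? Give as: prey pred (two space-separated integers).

Step 1: prey: 50+10-30=30; pred: 12+6-3=15
Step 2: prey: 30+6-22=14; pred: 15+4-4=15
Step 3: prey: 14+2-10=6; pred: 15+2-4=13
Step 4: prey: 6+1-3=4; pred: 13+0-3=10
Step 5: prey: 4+0-2=2; pred: 10+0-3=7
Step 6: prey: 2+0-0=2; pred: 7+0-2=5

Answer: 2 5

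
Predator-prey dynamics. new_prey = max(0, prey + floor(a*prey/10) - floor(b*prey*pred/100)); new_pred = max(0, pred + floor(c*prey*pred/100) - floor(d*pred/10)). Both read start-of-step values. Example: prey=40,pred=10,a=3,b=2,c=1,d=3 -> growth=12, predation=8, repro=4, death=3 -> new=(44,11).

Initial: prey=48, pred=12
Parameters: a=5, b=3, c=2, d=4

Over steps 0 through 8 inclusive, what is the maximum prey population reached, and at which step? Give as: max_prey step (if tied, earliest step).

Answer: 55 1

Derivation:
Step 1: prey: 48+24-17=55; pred: 12+11-4=19
Step 2: prey: 55+27-31=51; pred: 19+20-7=32
Step 3: prey: 51+25-48=28; pred: 32+32-12=52
Step 4: prey: 28+14-43=0; pred: 52+29-20=61
Step 5: prey: 0+0-0=0; pred: 61+0-24=37
Step 6: prey: 0+0-0=0; pred: 37+0-14=23
Step 7: prey: 0+0-0=0; pred: 23+0-9=14
Step 8: prey: 0+0-0=0; pred: 14+0-5=9
Max prey = 55 at step 1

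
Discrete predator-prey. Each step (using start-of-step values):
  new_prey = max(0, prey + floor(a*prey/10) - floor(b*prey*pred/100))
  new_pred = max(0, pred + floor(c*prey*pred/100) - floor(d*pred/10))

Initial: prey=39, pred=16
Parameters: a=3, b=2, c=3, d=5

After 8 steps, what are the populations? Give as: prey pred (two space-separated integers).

Step 1: prey: 39+11-12=38; pred: 16+18-8=26
Step 2: prey: 38+11-19=30; pred: 26+29-13=42
Step 3: prey: 30+9-25=14; pred: 42+37-21=58
Step 4: prey: 14+4-16=2; pred: 58+24-29=53
Step 5: prey: 2+0-2=0; pred: 53+3-26=30
Step 6: prey: 0+0-0=0; pred: 30+0-15=15
Step 7: prey: 0+0-0=0; pred: 15+0-7=8
Step 8: prey: 0+0-0=0; pred: 8+0-4=4

Answer: 0 4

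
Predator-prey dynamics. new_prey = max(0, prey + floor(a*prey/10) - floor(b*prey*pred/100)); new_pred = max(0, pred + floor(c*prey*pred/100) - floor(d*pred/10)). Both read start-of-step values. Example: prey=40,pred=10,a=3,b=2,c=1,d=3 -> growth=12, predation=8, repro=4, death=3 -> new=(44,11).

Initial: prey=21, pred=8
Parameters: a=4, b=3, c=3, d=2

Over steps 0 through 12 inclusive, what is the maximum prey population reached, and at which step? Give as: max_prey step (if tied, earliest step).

Step 1: prey: 21+8-5=24; pred: 8+5-1=12
Step 2: prey: 24+9-8=25; pred: 12+8-2=18
Step 3: prey: 25+10-13=22; pred: 18+13-3=28
Step 4: prey: 22+8-18=12; pred: 28+18-5=41
Step 5: prey: 12+4-14=2; pred: 41+14-8=47
Step 6: prey: 2+0-2=0; pred: 47+2-9=40
Step 7: prey: 0+0-0=0; pred: 40+0-8=32
Step 8: prey: 0+0-0=0; pred: 32+0-6=26
Step 9: prey: 0+0-0=0; pred: 26+0-5=21
Step 10: prey: 0+0-0=0; pred: 21+0-4=17
Step 11: prey: 0+0-0=0; pred: 17+0-3=14
Step 12: prey: 0+0-0=0; pred: 14+0-2=12
Max prey = 25 at step 2

Answer: 25 2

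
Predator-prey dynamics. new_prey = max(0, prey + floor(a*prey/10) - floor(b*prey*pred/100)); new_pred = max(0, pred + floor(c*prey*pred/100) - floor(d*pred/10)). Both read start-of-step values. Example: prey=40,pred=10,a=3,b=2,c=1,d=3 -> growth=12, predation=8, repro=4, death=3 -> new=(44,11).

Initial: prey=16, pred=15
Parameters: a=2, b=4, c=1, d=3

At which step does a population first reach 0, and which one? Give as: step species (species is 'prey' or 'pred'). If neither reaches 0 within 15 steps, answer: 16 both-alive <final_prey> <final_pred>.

Answer: 16 both-alive 9 3

Derivation:
Step 1: prey: 16+3-9=10; pred: 15+2-4=13
Step 2: prey: 10+2-5=7; pred: 13+1-3=11
Step 3: prey: 7+1-3=5; pred: 11+0-3=8
Step 4: prey: 5+1-1=5; pred: 8+0-2=6
Step 5: prey: 5+1-1=5; pred: 6+0-1=5
Step 6: prey: 5+1-1=5; pred: 5+0-1=4
Step 7: prey: 5+1-0=6; pred: 4+0-1=3
Step 8: prey: 6+1-0=7; pred: 3+0-0=3
Step 9: prey: 7+1-0=8; pred: 3+0-0=3
Step 10: prey: 8+1-0=9; pred: 3+0-0=3
Step 11: prey: 9+1-1=9; pred: 3+0-0=3
Steps 12-15: state stable at prey=9, pred=3 (no change)
No extinction within 15 steps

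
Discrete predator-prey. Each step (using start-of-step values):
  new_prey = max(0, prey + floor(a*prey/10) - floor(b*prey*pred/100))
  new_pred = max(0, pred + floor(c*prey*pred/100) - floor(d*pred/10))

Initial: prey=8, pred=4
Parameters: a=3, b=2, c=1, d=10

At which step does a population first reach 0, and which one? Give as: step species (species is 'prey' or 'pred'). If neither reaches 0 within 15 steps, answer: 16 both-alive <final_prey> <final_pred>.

Answer: 1 pred

Derivation:
Step 1: prey: 8+2-0=10; pred: 4+0-4=0
First extinction: pred at step 1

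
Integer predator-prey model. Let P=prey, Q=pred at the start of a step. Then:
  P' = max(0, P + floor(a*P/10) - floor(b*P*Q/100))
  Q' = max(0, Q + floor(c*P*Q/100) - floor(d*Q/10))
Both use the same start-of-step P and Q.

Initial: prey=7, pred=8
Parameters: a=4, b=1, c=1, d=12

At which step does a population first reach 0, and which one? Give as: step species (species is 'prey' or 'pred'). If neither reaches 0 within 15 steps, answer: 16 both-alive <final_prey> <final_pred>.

Answer: 1 pred

Derivation:
Step 1: prey: 7+2-0=9; pred: 8+0-9=0
First extinction: pred at step 1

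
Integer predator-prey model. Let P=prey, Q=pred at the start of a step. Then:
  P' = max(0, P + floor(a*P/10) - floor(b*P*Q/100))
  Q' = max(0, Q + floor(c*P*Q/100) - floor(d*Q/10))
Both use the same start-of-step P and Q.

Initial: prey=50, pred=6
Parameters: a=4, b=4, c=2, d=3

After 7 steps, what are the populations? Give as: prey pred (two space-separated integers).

Answer: 0 18

Derivation:
Step 1: prey: 50+20-12=58; pred: 6+6-1=11
Step 2: prey: 58+23-25=56; pred: 11+12-3=20
Step 3: prey: 56+22-44=34; pred: 20+22-6=36
Step 4: prey: 34+13-48=0; pred: 36+24-10=50
Step 5: prey: 0+0-0=0; pred: 50+0-15=35
Step 6: prey: 0+0-0=0; pred: 35+0-10=25
Step 7: prey: 0+0-0=0; pred: 25+0-7=18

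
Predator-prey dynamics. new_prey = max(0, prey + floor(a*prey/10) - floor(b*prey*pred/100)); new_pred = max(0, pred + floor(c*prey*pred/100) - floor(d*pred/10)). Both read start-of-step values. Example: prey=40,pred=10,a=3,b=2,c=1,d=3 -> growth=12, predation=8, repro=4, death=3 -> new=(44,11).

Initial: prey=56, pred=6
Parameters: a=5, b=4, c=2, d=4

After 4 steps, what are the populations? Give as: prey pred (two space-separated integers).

Step 1: prey: 56+28-13=71; pred: 6+6-2=10
Step 2: prey: 71+35-28=78; pred: 10+14-4=20
Step 3: prey: 78+39-62=55; pred: 20+31-8=43
Step 4: prey: 55+27-94=0; pred: 43+47-17=73

Answer: 0 73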